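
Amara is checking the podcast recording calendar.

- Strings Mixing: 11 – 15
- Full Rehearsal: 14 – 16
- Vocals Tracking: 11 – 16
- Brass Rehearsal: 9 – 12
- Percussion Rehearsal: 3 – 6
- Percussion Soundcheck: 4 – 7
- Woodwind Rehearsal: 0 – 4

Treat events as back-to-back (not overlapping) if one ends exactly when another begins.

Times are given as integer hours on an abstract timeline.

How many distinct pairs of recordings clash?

7

Sorted by start: Woodwind Rehearsal, Percussion Rehearsal, Percussion Soundcheck, Brass Rehearsal, Vocals Tracking, Strings Mixing, Full Rehearsal.
Percussion Rehearsal starts before Woodwind Rehearsal ends → Woodwind Rehearsal and Percussion Rehearsal overlap.
Percussion Soundcheck starts exactly when Woodwind Rehearsal ends (back-to-back, no overlap) — done with Woodwind Rehearsal.
Percussion Soundcheck starts before Percussion Rehearsal ends → Percussion Rehearsal and Percussion Soundcheck overlap.
Brass Rehearsal starts after Percussion Rehearsal ends — done with Percussion Rehearsal.
Brass Rehearsal starts after Percussion Soundcheck ends — done with Percussion Soundcheck.
Vocals Tracking starts before Brass Rehearsal ends → Brass Rehearsal and Vocals Tracking overlap.
Strings Mixing starts before Brass Rehearsal ends → Brass Rehearsal and Strings Mixing overlap.
Full Rehearsal starts after Brass Rehearsal ends.
Strings Mixing starts before Vocals Tracking ends → Vocals Tracking and Strings Mixing overlap.
Full Rehearsal starts before Vocals Tracking ends → Vocals Tracking and Full Rehearsal overlap.
Full Rehearsal starts before Strings Mixing ends → Strings Mixing and Full Rehearsal overlap.
Overlapping pairs: Brass Rehearsal & Strings Mixing, Brass Rehearsal & Vocals Tracking, Full Rehearsal & Strings Mixing, Full Rehearsal & Vocals Tracking, Percussion Rehearsal & Percussion Soundcheck, Percussion Rehearsal & Woodwind Rehearsal, Strings Mixing & Vocals Tracking — 7 in total.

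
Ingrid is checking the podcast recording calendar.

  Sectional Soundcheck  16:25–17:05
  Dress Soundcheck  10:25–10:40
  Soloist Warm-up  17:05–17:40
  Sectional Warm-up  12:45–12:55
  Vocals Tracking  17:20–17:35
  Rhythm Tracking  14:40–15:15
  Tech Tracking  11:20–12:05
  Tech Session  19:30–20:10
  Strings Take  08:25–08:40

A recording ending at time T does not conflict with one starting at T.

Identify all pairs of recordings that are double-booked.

Two intervals overlap when each starts before the other ends.
Sorted by start: Strings Take, Dress Soundcheck, Tech Tracking, Sectional Warm-up, Rhythm Tracking, Sectional Soundcheck, Soloist Warm-up, Vocals Tracking, Tech Session.
Dress Soundcheck starts after Strings Take ends, so Strings Take has no further overlaps.
Tech Tracking starts after Dress Soundcheck ends, so Dress Soundcheck has no further overlaps.
Sectional Warm-up starts after Tech Tracking ends, so Tech Tracking has no further overlaps.
Rhythm Tracking starts after Sectional Warm-up ends, so Sectional Warm-up has no further overlaps.
Sectional Soundcheck starts after Rhythm Tracking ends, so Rhythm Tracking has no further overlaps.
Soloist Warm-up starts exactly when Sectional Soundcheck ends (back-to-back, no overlap), so Sectional Soundcheck has no further overlaps.
Vocals Tracking starts before Soloist Warm-up ends → Soloist Warm-up and Vocals Tracking overlap.
Tech Session starts after Soloist Warm-up ends.
Tech Session starts after Vocals Tracking ends.

Soloist Warm-up & Vocals Tracking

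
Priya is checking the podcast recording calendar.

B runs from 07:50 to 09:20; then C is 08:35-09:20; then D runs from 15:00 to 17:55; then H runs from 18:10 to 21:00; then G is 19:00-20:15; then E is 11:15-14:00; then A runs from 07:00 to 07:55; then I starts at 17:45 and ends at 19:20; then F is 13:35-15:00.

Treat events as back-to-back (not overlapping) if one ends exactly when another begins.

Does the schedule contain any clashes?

Sorted by start: A, B, C, E, F, D, I, H, G.
B starts before A ends → A and B overlap.
That's a conflict, so the schedule is not conflict-free.

Yes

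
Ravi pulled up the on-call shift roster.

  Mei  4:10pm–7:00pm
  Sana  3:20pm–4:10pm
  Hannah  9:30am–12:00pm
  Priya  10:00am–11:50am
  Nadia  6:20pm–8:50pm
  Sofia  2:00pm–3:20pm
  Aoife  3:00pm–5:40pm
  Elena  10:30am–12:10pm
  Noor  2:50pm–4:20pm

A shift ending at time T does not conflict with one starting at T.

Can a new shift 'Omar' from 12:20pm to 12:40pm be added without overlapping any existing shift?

Hannah: ends 12:00pm at or before Omar starts 12:20pm → clear.
Priya: ends 11:50am at or before Omar starts 12:20pm → clear.
Elena: ends 12:10pm at or before Omar starts 12:20pm → clear.
Sofia: starts 2:00pm at or after Omar ends 12:40pm → clear.
Noor: starts 2:50pm at or after Omar ends 12:40pm → clear.
Aoife: starts 3:00pm at or after Omar ends 12:40pm → clear.
Sana: starts 3:20pm at or after Omar ends 12:40pm → clear.
Mei: starts 4:10pm at or after Omar ends 12:40pm → clear.
Nadia: starts 6:20pm at or after Omar ends 12:40pm → clear.

Yes — the slot is free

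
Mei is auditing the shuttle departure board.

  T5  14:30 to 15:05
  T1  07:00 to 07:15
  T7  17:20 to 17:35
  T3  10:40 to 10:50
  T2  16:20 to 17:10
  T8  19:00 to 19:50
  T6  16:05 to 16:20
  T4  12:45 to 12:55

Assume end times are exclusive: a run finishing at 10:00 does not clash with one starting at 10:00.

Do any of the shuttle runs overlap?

Sorted by start: T1, T3, T4, T5, T6, T2, T7, T8.
T3 starts after T1 ends — done with T1.
T4 starts after T3 ends — done with T3.
T5 starts after T4 ends — done with T4.
T6 starts after T5 ends — done with T5.
T2 starts exactly when T6 ends (back-to-back, no overlap) — done with T6.
T7 starts after T2 ends — done with T2.
T8 starts after T7 ends.
Every pair is clear; the schedule has no overlaps.

No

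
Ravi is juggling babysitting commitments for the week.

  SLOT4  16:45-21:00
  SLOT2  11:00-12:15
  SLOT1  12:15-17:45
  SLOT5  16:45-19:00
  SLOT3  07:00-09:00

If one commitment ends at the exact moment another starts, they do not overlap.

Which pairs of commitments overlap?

Sorted by start: SLOT3, SLOT2, SLOT1, SLOT4, SLOT5.
SLOT2 starts after SLOT3 ends, so nothing later overlaps SLOT3 either.
SLOT1 starts exactly when SLOT2 ends (back-to-back, no overlap), so nothing later overlaps SLOT2 either.
SLOT4 starts before SLOT1 ends → SLOT1 and SLOT4 overlap.
SLOT5 starts before SLOT1 ends → SLOT1 and SLOT5 overlap.
SLOT5 starts before SLOT4 ends → SLOT4 and SLOT5 overlap.

SLOT1 & SLOT4, SLOT1 & SLOT5, SLOT4 & SLOT5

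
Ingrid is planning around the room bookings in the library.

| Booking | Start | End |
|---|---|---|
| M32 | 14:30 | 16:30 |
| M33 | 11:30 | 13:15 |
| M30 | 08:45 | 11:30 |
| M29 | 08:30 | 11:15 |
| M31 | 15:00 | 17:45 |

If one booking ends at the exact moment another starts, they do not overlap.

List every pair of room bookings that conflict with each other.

Sorted by start: M29, M30, M33, M32, M31.
M30 starts before M29 ends → M29 and M30 overlap.
M33 starts after M29 ends, so M29 has no further overlaps.
M33 starts exactly when M30 ends (back-to-back, no overlap), so M30 has no further overlaps.
M32 starts after M33 ends, so M33 has no further overlaps.
M31 starts before M32 ends → M32 and M31 overlap.

M29 & M30, M31 & M32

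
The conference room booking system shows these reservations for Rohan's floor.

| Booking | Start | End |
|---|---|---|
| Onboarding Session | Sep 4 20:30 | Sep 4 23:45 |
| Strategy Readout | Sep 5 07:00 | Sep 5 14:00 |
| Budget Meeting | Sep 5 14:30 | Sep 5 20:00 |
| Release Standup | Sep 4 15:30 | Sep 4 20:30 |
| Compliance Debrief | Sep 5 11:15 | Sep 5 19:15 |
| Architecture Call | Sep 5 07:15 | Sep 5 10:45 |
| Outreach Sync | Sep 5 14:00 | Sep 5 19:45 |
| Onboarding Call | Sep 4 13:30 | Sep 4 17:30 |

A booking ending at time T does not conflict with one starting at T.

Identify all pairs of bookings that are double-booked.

Sorted by start: Onboarding Call, Release Standup, Onboarding Session, Strategy Readout, Architecture Call, Compliance Debrief, Outreach Sync, Budget Meeting.
Release Standup starts before Onboarding Call ends → Onboarding Call and Release Standup overlap.
Onboarding Session starts after Onboarding Call ends — done with Onboarding Call.
Onboarding Session starts exactly when Release Standup ends (back-to-back, no overlap) — done with Release Standup.
Strategy Readout starts after Onboarding Session ends — done with Onboarding Session.
Architecture Call starts before Strategy Readout ends → Strategy Readout and Architecture Call overlap.
Compliance Debrief starts before Strategy Readout ends → Strategy Readout and Compliance Debrief overlap.
Outreach Sync starts exactly when Strategy Readout ends (back-to-back, no overlap) — done with Strategy Readout.
Compliance Debrief starts after Architecture Call ends — done with Architecture Call.
Outreach Sync starts before Compliance Debrief ends → Compliance Debrief and Outreach Sync overlap.
Budget Meeting starts before Compliance Debrief ends → Compliance Debrief and Budget Meeting overlap.
Budget Meeting starts before Outreach Sync ends → Outreach Sync and Budget Meeting overlap.

Architecture Call & Strategy Readout, Budget Meeting & Compliance Debrief, Budget Meeting & Outreach Sync, Compliance Debrief & Outreach Sync, Compliance Debrief & Strategy Readout, Onboarding Call & Release Standup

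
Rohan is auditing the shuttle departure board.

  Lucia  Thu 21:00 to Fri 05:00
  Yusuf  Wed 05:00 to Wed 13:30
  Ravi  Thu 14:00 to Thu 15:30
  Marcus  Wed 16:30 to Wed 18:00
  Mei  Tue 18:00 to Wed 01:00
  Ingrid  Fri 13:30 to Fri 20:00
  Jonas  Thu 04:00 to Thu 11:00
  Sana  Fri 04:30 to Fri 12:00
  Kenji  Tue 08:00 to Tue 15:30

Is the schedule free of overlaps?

Two intervals overlap when each starts before the other ends.
Sorted by start: Kenji, Mei, Yusuf, Marcus, Jonas, Ravi, Lucia, Sana, Ingrid.
Mei starts after Kenji ends, so nothing later overlaps Kenji either.
Yusuf starts after Mei ends, so nothing later overlaps Mei either.
Marcus starts after Yusuf ends, so nothing later overlaps Yusuf either.
Jonas starts after Marcus ends, so nothing later overlaps Marcus either.
Ravi starts after Jonas ends, so nothing later overlaps Jonas either.
Lucia starts after Ravi ends, so nothing later overlaps Ravi either.
Sana starts before Lucia ends → Lucia and Sana overlap.
That's a conflict, so the schedule is not conflict-free.

No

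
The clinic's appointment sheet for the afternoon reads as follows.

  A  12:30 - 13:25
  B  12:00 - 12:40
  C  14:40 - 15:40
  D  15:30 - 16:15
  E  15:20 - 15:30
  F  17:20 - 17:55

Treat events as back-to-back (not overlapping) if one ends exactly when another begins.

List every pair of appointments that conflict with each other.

A & B, C & D, C & E

Sorted by start: B, A, C, E, D, F.
A starts before B ends → B and A overlap.
C starts after B ends; B is clear from here.
C starts after A ends; A is clear from here.
E starts before C ends → C and E overlap.
D starts before C ends → C and D overlap.
F starts after C ends.
D starts exactly when E ends (back-to-back, no overlap); E is clear from here.
F starts after D ends.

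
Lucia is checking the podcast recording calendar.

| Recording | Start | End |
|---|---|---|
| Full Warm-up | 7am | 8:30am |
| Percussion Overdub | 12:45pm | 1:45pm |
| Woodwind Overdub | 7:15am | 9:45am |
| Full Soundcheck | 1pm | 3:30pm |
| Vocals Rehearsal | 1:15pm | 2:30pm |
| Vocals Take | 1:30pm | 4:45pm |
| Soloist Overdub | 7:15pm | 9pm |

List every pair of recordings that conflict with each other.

Sorted by start: Full Warm-up, Woodwind Overdub, Percussion Overdub, Full Soundcheck, Vocals Rehearsal, Vocals Take, Soloist Overdub.
Woodwind Overdub starts before Full Warm-up ends → Full Warm-up and Woodwind Overdub overlap.
Percussion Overdub starts after Full Warm-up ends; Full Warm-up is clear from here.
Percussion Overdub starts after Woodwind Overdub ends; Woodwind Overdub is clear from here.
Full Soundcheck starts before Percussion Overdub ends → Percussion Overdub and Full Soundcheck overlap.
Vocals Rehearsal starts before Percussion Overdub ends → Percussion Overdub and Vocals Rehearsal overlap.
Vocals Take starts before Percussion Overdub ends → Percussion Overdub and Vocals Take overlap.
Soloist Overdub starts after Percussion Overdub ends.
Vocals Rehearsal starts before Full Soundcheck ends → Full Soundcheck and Vocals Rehearsal overlap.
Vocals Take starts before Full Soundcheck ends → Full Soundcheck and Vocals Take overlap.
Soloist Overdub starts after Full Soundcheck ends.
Vocals Take starts before Vocals Rehearsal ends → Vocals Rehearsal and Vocals Take overlap.
Soloist Overdub starts after Vocals Rehearsal ends.
Soloist Overdub starts after Vocals Take ends.

Full Soundcheck & Percussion Overdub, Full Soundcheck & Vocals Rehearsal, Full Soundcheck & Vocals Take, Full Warm-up & Woodwind Overdub, Percussion Overdub & Vocals Rehearsal, Percussion Overdub & Vocals Take, Vocals Rehearsal & Vocals Take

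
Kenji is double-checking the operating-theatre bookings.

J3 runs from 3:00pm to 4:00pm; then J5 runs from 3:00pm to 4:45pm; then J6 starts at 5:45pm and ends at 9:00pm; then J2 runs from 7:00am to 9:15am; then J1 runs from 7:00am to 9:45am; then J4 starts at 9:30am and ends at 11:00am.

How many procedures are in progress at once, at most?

2

Sweep the timeline, counting +1 at each start and −1 at each end (ends before starts at a tie):
7:00am start J1 → 1
7:00am start J2 → 2
9:15am end J2 → 1
9:30am start J4 → 2
9:45am end J1 → 1
11:00am end J4 → 0
3:00pm start J3 → 1
3:00pm start J5 → 2
4:00pm end J3 → 1
4:45pm end J5 → 0
5:45pm start J6 → 1
9:00pm end J6 → 0
Peak is 2, at 7:00am (J1, J2).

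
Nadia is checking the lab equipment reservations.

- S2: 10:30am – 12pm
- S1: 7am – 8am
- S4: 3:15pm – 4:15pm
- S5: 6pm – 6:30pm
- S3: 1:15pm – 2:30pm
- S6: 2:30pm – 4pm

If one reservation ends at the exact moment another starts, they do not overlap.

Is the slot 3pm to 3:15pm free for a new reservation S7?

No — it overlaps S6

S1: ends 8am at or before S7 starts 3pm → clear.
S2: ends 12pm at or before S7 starts 3pm → clear.
S3: ends 2:30pm at or before S7 starts 3pm → clear.
S6: starts 2:30pm before S7 ends 3:15pm, and ends 4pm after S7 starts 3pm → overlap.
S4: starts 3:15pm at or after S7 ends 3:15pm → clear.
S5: starts 6pm at or after S7 ends 3:15pm → clear.
S7 overlaps S6.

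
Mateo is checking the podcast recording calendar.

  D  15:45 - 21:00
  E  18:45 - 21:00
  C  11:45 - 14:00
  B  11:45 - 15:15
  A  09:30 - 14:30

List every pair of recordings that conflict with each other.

A & B, A & C, B & C, D & E

Sorted by start: A, B, C, D, E.
B starts before A ends → A and B overlap.
C starts before A ends → A and C overlap.
D starts after A ends, so A has no further overlaps.
C starts before B ends → B and C overlap.
D starts after B ends, so B has no further overlaps.
D starts after C ends, so C has no further overlaps.
E starts before D ends → D and E overlap.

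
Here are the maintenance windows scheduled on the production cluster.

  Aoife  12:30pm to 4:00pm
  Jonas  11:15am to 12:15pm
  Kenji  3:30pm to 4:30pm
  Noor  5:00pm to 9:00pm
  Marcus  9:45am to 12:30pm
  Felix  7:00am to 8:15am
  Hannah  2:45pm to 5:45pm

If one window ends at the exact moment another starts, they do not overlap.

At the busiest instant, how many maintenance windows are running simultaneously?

Sort all start/end points and keep a running count:
7:00am start Felix → 1
8:15am end Felix → 0
9:45am start Marcus → 1
11:15am start Jonas → 2
12:15pm end Jonas → 1
12:30pm end Marcus → 0
12:30pm start Aoife → 1
2:45pm start Hannah → 2
3:30pm start Kenji → 3
4:00pm end Aoife → 2
4:30pm end Kenji → 1
5:00pm start Noor → 2
5:45pm end Hannah → 1
9:00pm end Noor → 0
Peak is 3, at 3:30pm (Aoife, Hannah, Kenji).

3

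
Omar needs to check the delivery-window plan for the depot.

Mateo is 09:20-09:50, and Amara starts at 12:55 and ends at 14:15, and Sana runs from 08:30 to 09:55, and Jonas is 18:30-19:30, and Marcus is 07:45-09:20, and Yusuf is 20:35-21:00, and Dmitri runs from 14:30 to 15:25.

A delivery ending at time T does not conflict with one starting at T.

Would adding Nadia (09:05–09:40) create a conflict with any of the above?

Yes — it overlaps Marcus, Mateo, Sana

Marcus: starts 07:45 before Nadia ends 09:40, and ends 09:20 after Nadia starts 09:05 → overlap.
Sana: starts 08:30 before Nadia ends 09:40, and ends 09:55 after Nadia starts 09:05 → overlap.
Mateo: starts 09:20 before Nadia ends 09:40, and ends 09:50 after Nadia starts 09:05 → overlap.
Amara: starts 12:55 at or after Nadia ends 09:40 → clear.
Dmitri: starts 14:30 at or after Nadia ends 09:40 → clear.
Jonas: starts 18:30 at or after Nadia ends 09:40 → clear.
Yusuf: starts 20:35 at or after Nadia ends 09:40 → clear.
Nadia overlaps Marcus, Sana, Mateo.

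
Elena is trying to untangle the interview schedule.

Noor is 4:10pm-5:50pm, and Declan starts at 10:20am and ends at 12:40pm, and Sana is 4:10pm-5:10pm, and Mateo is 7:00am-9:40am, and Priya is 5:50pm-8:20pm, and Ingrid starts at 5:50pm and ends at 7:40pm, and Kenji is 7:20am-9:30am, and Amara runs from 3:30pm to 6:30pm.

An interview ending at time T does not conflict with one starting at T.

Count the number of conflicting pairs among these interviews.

7

Sorted by start: Mateo, Kenji, Declan, Amara, Sana, Noor, Ingrid, Priya.
Kenji starts before Mateo ends → Mateo and Kenji overlap.
Declan starts after Mateo ends, so Mateo has no further overlaps.
Declan starts after Kenji ends, so Kenji has no further overlaps.
Amara starts after Declan ends, so Declan has no further overlaps.
Sana starts before Amara ends → Amara and Sana overlap.
Noor starts before Amara ends → Amara and Noor overlap.
Ingrid starts before Amara ends → Amara and Ingrid overlap.
Priya starts before Amara ends → Amara and Priya overlap.
Noor starts before Sana ends → Sana and Noor overlap.
Ingrid starts after Sana ends, so Sana has no further overlaps.
Ingrid starts exactly when Noor ends (back-to-back, no overlap), so Noor has no further overlaps.
Priya starts before Ingrid ends → Ingrid and Priya overlap.
Overlapping pairs: Amara & Ingrid, Amara & Noor, Amara & Priya, Amara & Sana, Ingrid & Priya, Kenji & Mateo, Noor & Sana — 7 in total.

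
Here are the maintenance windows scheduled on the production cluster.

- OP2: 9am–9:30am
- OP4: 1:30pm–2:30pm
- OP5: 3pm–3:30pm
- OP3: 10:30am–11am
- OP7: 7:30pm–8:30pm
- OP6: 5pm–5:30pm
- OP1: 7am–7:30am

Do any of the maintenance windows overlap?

Sorted by start: OP1, OP2, OP3, OP4, OP5, OP6, OP7.
OP2 starts after OP1 ends, so nothing later overlaps OP1 either.
OP3 starts after OP2 ends, so nothing later overlaps OP2 either.
OP4 starts after OP3 ends, so nothing later overlaps OP3 either.
OP5 starts after OP4 ends, so nothing later overlaps OP4 either.
OP6 starts after OP5 ends, so nothing later overlaps OP5 either.
OP7 starts after OP6 ends.
Every pair is clear; the schedule has no overlaps.

No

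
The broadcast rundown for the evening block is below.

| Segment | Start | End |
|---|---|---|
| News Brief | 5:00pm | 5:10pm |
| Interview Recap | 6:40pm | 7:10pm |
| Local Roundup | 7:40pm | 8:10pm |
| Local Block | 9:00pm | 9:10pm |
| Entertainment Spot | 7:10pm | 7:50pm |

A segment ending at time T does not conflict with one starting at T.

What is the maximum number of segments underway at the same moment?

Sweep the timeline, counting +1 at each start and −1 at each end (ends before starts at a tie):
5:00pm start News Brief → 1
5:10pm end News Brief → 0
6:40pm start Interview Recap → 1
7:10pm end Interview Recap → 0
7:10pm start Entertainment Spot → 1
7:40pm start Local Roundup → 2
7:50pm end Entertainment Spot → 1
8:10pm end Local Roundup → 0
9:00pm start Local Block → 1
9:10pm end Local Block → 0
Peak is 2, at 7:40pm (Entertainment Spot, Local Roundup).

2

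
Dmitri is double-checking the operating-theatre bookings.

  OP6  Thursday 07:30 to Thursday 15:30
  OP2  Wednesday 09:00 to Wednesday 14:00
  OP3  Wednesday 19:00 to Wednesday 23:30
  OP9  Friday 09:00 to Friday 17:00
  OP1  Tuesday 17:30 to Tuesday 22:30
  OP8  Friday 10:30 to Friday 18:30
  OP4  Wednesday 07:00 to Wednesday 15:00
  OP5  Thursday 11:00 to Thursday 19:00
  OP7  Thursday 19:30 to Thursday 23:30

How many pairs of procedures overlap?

3

Sorted by start: OP1, OP4, OP2, OP3, OP6, OP5, OP7, OP9, OP8.
OP4 starts after OP1 ends; OP1 is clear from here.
OP2 starts before OP4 ends → OP4 and OP2 overlap.
OP3 starts after OP4 ends; OP4 is clear from here.
OP3 starts after OP2 ends; OP2 is clear from here.
OP6 starts after OP3 ends; OP3 is clear from here.
OP5 starts before OP6 ends → OP6 and OP5 overlap.
OP7 starts after OP6 ends; OP6 is clear from here.
OP7 starts after OP5 ends; OP5 is clear from here.
OP9 starts after OP7 ends; OP7 is clear from here.
OP8 starts before OP9 ends → OP9 and OP8 overlap.
Overlapping pairs: OP2 & OP4, OP5 & OP6, OP8 & OP9 — 3 in total.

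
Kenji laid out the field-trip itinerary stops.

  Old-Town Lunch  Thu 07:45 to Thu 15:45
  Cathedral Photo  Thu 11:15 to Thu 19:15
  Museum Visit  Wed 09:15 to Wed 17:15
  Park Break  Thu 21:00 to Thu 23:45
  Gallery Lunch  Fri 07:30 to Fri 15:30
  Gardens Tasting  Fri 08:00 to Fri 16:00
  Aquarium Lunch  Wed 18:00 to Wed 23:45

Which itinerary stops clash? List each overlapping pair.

Sorted by start: Museum Visit, Aquarium Lunch, Old-Town Lunch, Cathedral Photo, Park Break, Gallery Lunch, Gardens Tasting.
Aquarium Lunch starts after Museum Visit ends — done with Museum Visit.
Old-Town Lunch starts after Aquarium Lunch ends — done with Aquarium Lunch.
Cathedral Photo starts before Old-Town Lunch ends → Old-Town Lunch and Cathedral Photo overlap.
Park Break starts after Old-Town Lunch ends — done with Old-Town Lunch.
Park Break starts after Cathedral Photo ends — done with Cathedral Photo.
Gallery Lunch starts after Park Break ends — done with Park Break.
Gardens Tasting starts before Gallery Lunch ends → Gallery Lunch and Gardens Tasting overlap.

Cathedral Photo & Old-Town Lunch, Gallery Lunch & Gardens Tasting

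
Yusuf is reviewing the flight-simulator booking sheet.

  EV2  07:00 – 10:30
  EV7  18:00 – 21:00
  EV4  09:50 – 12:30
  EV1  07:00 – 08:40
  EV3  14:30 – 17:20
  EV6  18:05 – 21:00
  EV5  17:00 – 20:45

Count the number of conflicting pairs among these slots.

6

Sorted by start: EV1, EV2, EV4, EV3, EV5, EV7, EV6.
EV2 starts before EV1 ends → EV1 and EV2 overlap.
EV4 starts after EV1 ends, so nothing later overlaps EV1 either.
EV4 starts before EV2 ends → EV2 and EV4 overlap.
EV3 starts after EV2 ends, so nothing later overlaps EV2 either.
EV3 starts after EV4 ends, so nothing later overlaps EV4 either.
EV5 starts before EV3 ends → EV3 and EV5 overlap.
EV7 starts after EV3 ends, so nothing later overlaps EV3 either.
EV7 starts before EV5 ends → EV5 and EV7 overlap.
EV6 starts before EV5 ends → EV5 and EV6 overlap.
EV6 starts before EV7 ends → EV7 and EV6 overlap.
Overlapping pairs: EV1 & EV2, EV2 & EV4, EV3 & EV5, EV5 & EV6, EV5 & EV7, EV6 & EV7 — 6 in total.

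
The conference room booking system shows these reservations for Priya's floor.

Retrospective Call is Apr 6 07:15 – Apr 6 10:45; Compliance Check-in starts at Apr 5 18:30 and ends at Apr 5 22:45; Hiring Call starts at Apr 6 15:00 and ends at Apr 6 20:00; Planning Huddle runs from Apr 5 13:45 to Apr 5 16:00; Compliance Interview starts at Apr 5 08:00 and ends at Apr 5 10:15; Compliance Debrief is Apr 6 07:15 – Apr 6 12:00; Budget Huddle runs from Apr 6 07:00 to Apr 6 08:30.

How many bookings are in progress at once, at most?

Sort all start/end points and keep a running count:
Apr 5 08:00 start Compliance Interview → 1
Apr 5 10:15 end Compliance Interview → 0
Apr 5 13:45 start Planning Huddle → 1
Apr 5 16:00 end Planning Huddle → 0
Apr 5 18:30 start Compliance Check-in → 1
Apr 5 22:45 end Compliance Check-in → 0
Apr 6 07:00 start Budget Huddle → 1
Apr 6 07:15 start Compliance Debrief → 2
Apr 6 07:15 start Retrospective Call → 3
Apr 6 08:30 end Budget Huddle → 2
Apr 6 10:45 end Retrospective Call → 1
Apr 6 12:00 end Compliance Debrief → 0
Apr 6 15:00 start Hiring Call → 1
Apr 6 20:00 end Hiring Call → 0
Peak is 3, at Apr 6 07:15 (Budget Huddle, Compliance Debrief, Retrospective Call).

3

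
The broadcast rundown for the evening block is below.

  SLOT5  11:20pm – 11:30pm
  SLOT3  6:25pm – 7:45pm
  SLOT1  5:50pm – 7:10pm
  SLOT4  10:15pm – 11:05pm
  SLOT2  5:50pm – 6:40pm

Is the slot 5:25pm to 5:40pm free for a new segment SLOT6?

SLOT1: starts 5:50pm at or after SLOT6 ends 5:40pm → clear.
SLOT2: starts 5:50pm at or after SLOT6 ends 5:40pm → clear.
SLOT3: starts 6:25pm at or after SLOT6 ends 5:40pm → clear.
SLOT4: starts 10:15pm at or after SLOT6 ends 5:40pm → clear.
SLOT5: starts 11:20pm at or after SLOT6 ends 5:40pm → clear.

Yes — the slot is free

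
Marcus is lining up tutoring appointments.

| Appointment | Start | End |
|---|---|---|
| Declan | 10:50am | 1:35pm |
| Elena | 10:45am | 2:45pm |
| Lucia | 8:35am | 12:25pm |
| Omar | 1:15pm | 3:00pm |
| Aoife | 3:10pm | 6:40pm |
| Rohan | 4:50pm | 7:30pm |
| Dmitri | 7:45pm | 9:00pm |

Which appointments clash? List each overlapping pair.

Two intervals overlap when each starts before the other ends.
Sorted by start: Lucia, Elena, Declan, Omar, Aoife, Rohan, Dmitri.
Elena starts before Lucia ends → Lucia and Elena overlap.
Declan starts before Lucia ends → Lucia and Declan overlap.
Omar starts after Lucia ends; Lucia is clear from here.
Declan starts before Elena ends → Elena and Declan overlap.
Omar starts before Elena ends → Elena and Omar overlap.
Aoife starts after Elena ends; Elena is clear from here.
Omar starts before Declan ends → Declan and Omar overlap.
Aoife starts after Declan ends; Declan is clear from here.
Aoife starts after Omar ends; Omar is clear from here.
Rohan starts before Aoife ends → Aoife and Rohan overlap.
Dmitri starts after Aoife ends.
Dmitri starts after Rohan ends.

Aoife & Rohan, Declan & Elena, Declan & Lucia, Declan & Omar, Elena & Lucia, Elena & Omar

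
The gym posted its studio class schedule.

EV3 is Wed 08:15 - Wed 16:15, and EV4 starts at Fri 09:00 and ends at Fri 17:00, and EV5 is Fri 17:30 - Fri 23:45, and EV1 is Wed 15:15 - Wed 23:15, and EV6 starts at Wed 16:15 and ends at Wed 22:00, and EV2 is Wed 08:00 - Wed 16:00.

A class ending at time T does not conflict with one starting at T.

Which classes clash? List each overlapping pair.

EV1 & EV2, EV1 & EV3, EV1 & EV6, EV2 & EV3

Two intervals overlap when each starts before the other ends.
Sorted by start: EV2, EV3, EV1, EV6, EV4, EV5.
EV3 starts before EV2 ends → EV2 and EV3 overlap.
EV1 starts before EV2 ends → EV2 and EV1 overlap.
EV6 starts after EV2 ends, so nothing later overlaps EV2 either.
EV1 starts before EV3 ends → EV3 and EV1 overlap.
EV6 starts exactly when EV3 ends (back-to-back, no overlap), so nothing later overlaps EV3 either.
EV6 starts before EV1 ends → EV1 and EV6 overlap.
EV4 starts after EV1 ends, so nothing later overlaps EV1 either.
EV4 starts after EV6 ends, so nothing later overlaps EV6 either.
EV5 starts after EV4 ends.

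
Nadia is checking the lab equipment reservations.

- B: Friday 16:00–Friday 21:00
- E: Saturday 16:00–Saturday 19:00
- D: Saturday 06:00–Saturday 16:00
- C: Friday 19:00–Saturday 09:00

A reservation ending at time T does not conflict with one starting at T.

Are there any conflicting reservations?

Two intervals overlap when each starts before the other ends.
Sorted by start: B, C, D, E.
C starts before B ends → B and C overlap.
That's a conflict, so the schedule is not conflict-free.

Yes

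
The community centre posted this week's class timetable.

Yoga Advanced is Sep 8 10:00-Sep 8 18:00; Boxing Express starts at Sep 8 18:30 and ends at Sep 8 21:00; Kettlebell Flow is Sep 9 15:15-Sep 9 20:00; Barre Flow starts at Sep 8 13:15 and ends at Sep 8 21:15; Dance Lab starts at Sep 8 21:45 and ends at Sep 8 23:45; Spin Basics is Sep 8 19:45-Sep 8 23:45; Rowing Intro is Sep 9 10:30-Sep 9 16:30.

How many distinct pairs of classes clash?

6

Sorted by start: Yoga Advanced, Barre Flow, Boxing Express, Spin Basics, Dance Lab, Rowing Intro, Kettlebell Flow.
Barre Flow starts before Yoga Advanced ends → Yoga Advanced and Barre Flow overlap.
Boxing Express starts after Yoga Advanced ends — done with Yoga Advanced.
Boxing Express starts before Barre Flow ends → Barre Flow and Boxing Express overlap.
Spin Basics starts before Barre Flow ends → Barre Flow and Spin Basics overlap.
Dance Lab starts after Barre Flow ends — done with Barre Flow.
Spin Basics starts before Boxing Express ends → Boxing Express and Spin Basics overlap.
Dance Lab starts after Boxing Express ends — done with Boxing Express.
Dance Lab starts before Spin Basics ends → Spin Basics and Dance Lab overlap.
Rowing Intro starts after Spin Basics ends — done with Spin Basics.
Rowing Intro starts after Dance Lab ends — done with Dance Lab.
Kettlebell Flow starts before Rowing Intro ends → Rowing Intro and Kettlebell Flow overlap.
Overlapping pairs: Barre Flow & Boxing Express, Barre Flow & Spin Basics, Barre Flow & Yoga Advanced, Boxing Express & Spin Basics, Dance Lab & Spin Basics, Kettlebell Flow & Rowing Intro — 6 in total.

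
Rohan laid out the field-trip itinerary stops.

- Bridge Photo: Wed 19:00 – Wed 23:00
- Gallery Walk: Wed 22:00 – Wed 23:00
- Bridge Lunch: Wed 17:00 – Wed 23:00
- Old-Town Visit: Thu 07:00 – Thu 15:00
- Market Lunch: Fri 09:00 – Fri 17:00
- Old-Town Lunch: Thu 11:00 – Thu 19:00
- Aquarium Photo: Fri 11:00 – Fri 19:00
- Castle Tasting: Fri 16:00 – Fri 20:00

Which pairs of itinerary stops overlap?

Two intervals overlap when each starts before the other ends.
Sorted by start: Bridge Lunch, Bridge Photo, Gallery Walk, Old-Town Visit, Old-Town Lunch, Market Lunch, Aquarium Photo, Castle Tasting.
Bridge Photo starts before Bridge Lunch ends → Bridge Lunch and Bridge Photo overlap.
Gallery Walk starts before Bridge Lunch ends → Bridge Lunch and Gallery Walk overlap.
Old-Town Visit starts after Bridge Lunch ends — done with Bridge Lunch.
Gallery Walk starts before Bridge Photo ends → Bridge Photo and Gallery Walk overlap.
Old-Town Visit starts after Bridge Photo ends — done with Bridge Photo.
Old-Town Visit starts after Gallery Walk ends — done with Gallery Walk.
Old-Town Lunch starts before Old-Town Visit ends → Old-Town Visit and Old-Town Lunch overlap.
Market Lunch starts after Old-Town Visit ends — done with Old-Town Visit.
Market Lunch starts after Old-Town Lunch ends — done with Old-Town Lunch.
Aquarium Photo starts before Market Lunch ends → Market Lunch and Aquarium Photo overlap.
Castle Tasting starts before Market Lunch ends → Market Lunch and Castle Tasting overlap.
Castle Tasting starts before Aquarium Photo ends → Aquarium Photo and Castle Tasting overlap.

Aquarium Photo & Castle Tasting, Aquarium Photo & Market Lunch, Bridge Lunch & Bridge Photo, Bridge Lunch & Gallery Walk, Bridge Photo & Gallery Walk, Castle Tasting & Market Lunch, Old-Town Lunch & Old-Town Visit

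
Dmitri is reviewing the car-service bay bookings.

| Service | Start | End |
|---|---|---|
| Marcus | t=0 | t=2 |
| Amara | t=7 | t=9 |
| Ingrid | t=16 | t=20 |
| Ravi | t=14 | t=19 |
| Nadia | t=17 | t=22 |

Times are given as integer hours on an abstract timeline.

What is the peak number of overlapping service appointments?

3

Sweep the timeline, counting +1 at each start and −1 at each end (ends before starts at a tie):
t=0 start Marcus → 1
t=2 end Marcus → 0
t=7 start Amara → 1
t=9 end Amara → 0
t=14 start Ravi → 1
t=16 start Ingrid → 2
t=17 start Nadia → 3
t=19 end Ravi → 2
t=20 end Ingrid → 1
t=22 end Nadia → 0
Peak is 3, at t=17 (Ingrid, Nadia, Ravi).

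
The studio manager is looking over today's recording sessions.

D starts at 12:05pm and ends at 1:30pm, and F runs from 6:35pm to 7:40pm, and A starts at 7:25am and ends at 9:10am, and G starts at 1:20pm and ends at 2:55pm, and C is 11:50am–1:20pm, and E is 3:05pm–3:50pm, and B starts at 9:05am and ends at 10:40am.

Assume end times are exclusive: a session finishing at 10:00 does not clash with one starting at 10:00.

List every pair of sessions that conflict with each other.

Sorted by start: A, B, C, D, G, E, F.
B starts before A ends → A and B overlap.
C starts after A ends, so A has no further overlaps.
C starts after B ends, so B has no further overlaps.
D starts before C ends → C and D overlap.
G starts exactly when C ends (back-to-back, no overlap), so C has no further overlaps.
G starts before D ends → D and G overlap.
E starts after D ends, so D has no further overlaps.
E starts after G ends, so G has no further overlaps.
F starts after E ends.

A & B, C & D, D & G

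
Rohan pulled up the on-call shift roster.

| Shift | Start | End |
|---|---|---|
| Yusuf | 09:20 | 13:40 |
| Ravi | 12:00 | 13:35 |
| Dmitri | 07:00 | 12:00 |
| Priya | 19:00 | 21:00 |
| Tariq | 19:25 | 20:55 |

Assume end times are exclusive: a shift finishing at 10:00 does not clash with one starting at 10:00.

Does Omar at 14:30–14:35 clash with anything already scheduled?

Dmitri: ends 12:00 at or before Omar starts 14:30 → clear.
Yusuf: ends 13:40 at or before Omar starts 14:30 → clear.
Ravi: ends 13:35 at or before Omar starts 14:30 → clear.
Priya: starts 19:00 at or after Omar ends 14:35 → clear.
Tariq: starts 19:25 at or after Omar ends 14:35 → clear.

No — it doesn't clash with anything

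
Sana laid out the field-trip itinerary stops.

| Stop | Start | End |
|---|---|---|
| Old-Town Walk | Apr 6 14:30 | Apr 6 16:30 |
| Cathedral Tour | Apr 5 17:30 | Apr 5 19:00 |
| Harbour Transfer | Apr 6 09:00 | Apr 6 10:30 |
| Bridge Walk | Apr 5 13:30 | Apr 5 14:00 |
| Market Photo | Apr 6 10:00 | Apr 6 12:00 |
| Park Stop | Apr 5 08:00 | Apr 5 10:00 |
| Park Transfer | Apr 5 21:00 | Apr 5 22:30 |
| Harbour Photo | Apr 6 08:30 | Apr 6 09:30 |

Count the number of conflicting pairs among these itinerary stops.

Sorted by start: Park Stop, Bridge Walk, Cathedral Tour, Park Transfer, Harbour Photo, Harbour Transfer, Market Photo, Old-Town Walk.
Bridge Walk starts after Park Stop ends, so Park Stop has no further overlaps.
Cathedral Tour starts after Bridge Walk ends, so Bridge Walk has no further overlaps.
Park Transfer starts after Cathedral Tour ends, so Cathedral Tour has no further overlaps.
Harbour Photo starts after Park Transfer ends, so Park Transfer has no further overlaps.
Harbour Transfer starts before Harbour Photo ends → Harbour Photo and Harbour Transfer overlap.
Market Photo starts after Harbour Photo ends, so Harbour Photo has no further overlaps.
Market Photo starts before Harbour Transfer ends → Harbour Transfer and Market Photo overlap.
Old-Town Walk starts after Harbour Transfer ends.
Old-Town Walk starts after Market Photo ends.
Overlapping pairs: Harbour Photo & Harbour Transfer, Harbour Transfer & Market Photo — 2 in total.

2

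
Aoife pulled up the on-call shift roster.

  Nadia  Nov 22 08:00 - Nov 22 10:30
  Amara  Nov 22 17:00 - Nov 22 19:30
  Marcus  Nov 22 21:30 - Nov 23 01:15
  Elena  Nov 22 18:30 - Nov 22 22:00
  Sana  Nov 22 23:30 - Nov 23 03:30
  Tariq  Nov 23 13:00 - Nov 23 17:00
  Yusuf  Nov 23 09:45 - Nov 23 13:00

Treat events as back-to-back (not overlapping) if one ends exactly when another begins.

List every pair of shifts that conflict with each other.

Sorted by start: Nadia, Amara, Elena, Marcus, Sana, Yusuf, Tariq.
Amara starts after Nadia ends, so nothing later overlaps Nadia either.
Elena starts before Amara ends → Amara and Elena overlap.
Marcus starts after Amara ends, so nothing later overlaps Amara either.
Marcus starts before Elena ends → Elena and Marcus overlap.
Sana starts after Elena ends, so nothing later overlaps Elena either.
Sana starts before Marcus ends → Marcus and Sana overlap.
Yusuf starts after Marcus ends, so nothing later overlaps Marcus either.
Yusuf starts after Sana ends, so nothing later overlaps Sana either.
Tariq starts exactly when Yusuf ends (back-to-back, no overlap).

Amara & Elena, Elena & Marcus, Marcus & Sana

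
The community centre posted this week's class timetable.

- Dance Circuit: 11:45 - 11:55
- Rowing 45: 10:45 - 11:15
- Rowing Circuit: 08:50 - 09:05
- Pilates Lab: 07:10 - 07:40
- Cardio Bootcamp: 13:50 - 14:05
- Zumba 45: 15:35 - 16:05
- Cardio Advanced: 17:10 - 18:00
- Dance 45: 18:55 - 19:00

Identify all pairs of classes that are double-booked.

Sorted by start: Pilates Lab, Rowing Circuit, Rowing 45, Dance Circuit, Cardio Bootcamp, Zumba 45, Cardio Advanced, Dance 45.
Rowing Circuit starts after Pilates Lab ends — done with Pilates Lab.
Rowing 45 starts after Rowing Circuit ends — done with Rowing Circuit.
Dance Circuit starts after Rowing 45 ends — done with Rowing 45.
Cardio Bootcamp starts after Dance Circuit ends — done with Dance Circuit.
Zumba 45 starts after Cardio Bootcamp ends — done with Cardio Bootcamp.
Cardio Advanced starts after Zumba 45 ends — done with Zumba 45.
Dance 45 starts after Cardio Advanced ends.

no conflicts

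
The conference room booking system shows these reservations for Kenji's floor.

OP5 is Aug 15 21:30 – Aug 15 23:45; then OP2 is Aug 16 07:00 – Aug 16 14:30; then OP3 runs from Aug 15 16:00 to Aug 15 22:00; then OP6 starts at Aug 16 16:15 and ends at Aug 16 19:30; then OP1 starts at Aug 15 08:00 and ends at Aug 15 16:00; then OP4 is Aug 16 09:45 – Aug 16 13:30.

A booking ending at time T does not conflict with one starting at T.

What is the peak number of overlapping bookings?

2

Sweep the timeline, counting +1 at each start and −1 at each end (ends before starts at a tie):
Aug 15 08:00 start OP1 → 1
Aug 15 16:00 end OP1 → 0
Aug 15 16:00 start OP3 → 1
Aug 15 21:30 start OP5 → 2
Aug 15 22:00 end OP3 → 1
Aug 15 23:45 end OP5 → 0
Aug 16 07:00 start OP2 → 1
Aug 16 09:45 start OP4 → 2
Aug 16 13:30 end OP4 → 1
Aug 16 14:30 end OP2 → 0
Aug 16 16:15 start OP6 → 1
Aug 16 19:30 end OP6 → 0
Peak is 2, at Aug 15 21:30 (OP3, OP5).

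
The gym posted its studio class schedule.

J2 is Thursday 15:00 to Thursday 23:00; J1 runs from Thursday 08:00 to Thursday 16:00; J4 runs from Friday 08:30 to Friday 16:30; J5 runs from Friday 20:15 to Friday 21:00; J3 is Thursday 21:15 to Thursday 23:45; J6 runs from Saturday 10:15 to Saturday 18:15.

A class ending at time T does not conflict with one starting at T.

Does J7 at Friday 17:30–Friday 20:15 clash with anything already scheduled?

No — it doesn't clash with anything

J1: ends Thursday 16:00 at or before J7 starts Friday 17:30 → clear.
J2: ends Thursday 23:00 at or before J7 starts Friday 17:30 → clear.
J3: ends Thursday 23:45 at or before J7 starts Friday 17:30 → clear.
J4: ends Friday 16:30 at or before J7 starts Friday 17:30 → clear.
J5: starts Friday 20:15 at or after J7 ends Friday 20:15 → clear.
J6: starts Saturday 10:15 at or after J7 ends Friday 20:15 → clear.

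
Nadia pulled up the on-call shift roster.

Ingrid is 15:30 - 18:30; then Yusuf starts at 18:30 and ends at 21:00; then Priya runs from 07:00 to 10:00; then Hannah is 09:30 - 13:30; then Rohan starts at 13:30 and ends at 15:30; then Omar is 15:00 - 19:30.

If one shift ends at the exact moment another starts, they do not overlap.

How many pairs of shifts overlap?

Check each pair: they overlap iff neither finishes before the other starts.
Sorted by start: Priya, Hannah, Rohan, Omar, Ingrid, Yusuf.
Hannah starts before Priya ends → Priya and Hannah overlap.
Rohan starts after Priya ends; Priya is clear from here.
Rohan starts exactly when Hannah ends (back-to-back, no overlap); Hannah is clear from here.
Omar starts before Rohan ends → Rohan and Omar overlap.
Ingrid starts exactly when Rohan ends (back-to-back, no overlap); Rohan is clear from here.
Ingrid starts before Omar ends → Omar and Ingrid overlap.
Yusuf starts before Omar ends → Omar and Yusuf overlap.
Yusuf starts exactly when Ingrid ends (back-to-back, no overlap).
Overlapping pairs: Hannah & Priya, Ingrid & Omar, Omar & Rohan, Omar & Yusuf — 4 in total.

4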